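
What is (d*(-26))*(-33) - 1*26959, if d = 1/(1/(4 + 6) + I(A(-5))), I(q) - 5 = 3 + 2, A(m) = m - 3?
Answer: -2714279/101 ≈ -26874.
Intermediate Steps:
A(m) = -3 + m
I(q) = 10 (I(q) = 5 + (3 + 2) = 5 + 5 = 10)
d = 10/101 (d = 1/(1/(4 + 6) + 10) = 1/(1/10 + 10) = 1/(⅒ + 10) = 1/(101/10) = 10/101 ≈ 0.099010)
(d*(-26))*(-33) - 1*26959 = ((10/101)*(-26))*(-33) - 1*26959 = -260/101*(-33) - 26959 = 8580/101 - 26959 = -2714279/101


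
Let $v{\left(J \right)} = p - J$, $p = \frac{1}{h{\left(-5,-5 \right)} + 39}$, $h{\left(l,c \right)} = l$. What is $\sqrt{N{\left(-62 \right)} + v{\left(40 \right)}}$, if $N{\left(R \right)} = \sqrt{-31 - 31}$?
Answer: $\frac{\sqrt{-46206 + 1156 i \sqrt{62}}}{34} \approx 0.61975 + 6.3525 i$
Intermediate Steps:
$p = \frac{1}{34}$ ($p = \frac{1}{-5 + 39} = \frac{1}{34} \approx 0.029412$)
$N{\left(R \right)} = i \sqrt{62}$ ($N{\left(R \right)} = \sqrt{-62} = i \sqrt{62}$)
$v{\left(J \right)} = \frac{1}{34} - J$
$\sqrt{N{\left(-62 \right)} + v{\left(40 \right)}} = \sqrt{i \sqrt{62} + \left(\frac{1}{34} - 40\right)} = \sqrt{i \sqrt{62} - \frac{1359}{34}} = \sqrt{- \frac{1359}{34} + i \sqrt{62}}$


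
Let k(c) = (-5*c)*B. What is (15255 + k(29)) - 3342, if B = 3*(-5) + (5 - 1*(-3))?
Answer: 12928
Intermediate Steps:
B = -7 (B = -15 + (5 + 3) = -15 + 8 = -7)
k(c) = 35*c (k(c) = -5*c*(-7) = 35*c)
(15255 + k(29)) - 3342 = (15255 + 35*29) - 3342 = (15255 + 1015) - 3342 = 16270 - 3342 = 12928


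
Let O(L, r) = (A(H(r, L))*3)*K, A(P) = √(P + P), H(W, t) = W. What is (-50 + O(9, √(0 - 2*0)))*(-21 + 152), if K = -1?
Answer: -6550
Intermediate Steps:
A(P) = √2*√P (A(P) = √(2*P) = √2*√P)
O(L, r) = -3*√2*√r (O(L, r) = ((√2*√r)*3)*(-1) = (3*√2*√r)*(-1) = -3*√2*√r)
(-50 + O(9, √(0 - 2*0)))*(-21 + 152) = (-50 - 3*√2*√(√(0 - 2*0)))*(-21 + 152) = (-50 - 3*√2*√(√(0 + 0)))*131 = (-50 - 3*√2*√(√0))*131 = (-50 - 3*√2*√0)*131 = (-50 - 3*√2*0)*131 = (-50 + 0)*131 = -50*131 = -6550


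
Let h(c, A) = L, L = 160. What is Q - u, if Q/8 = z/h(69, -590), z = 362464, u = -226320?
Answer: 1222216/5 ≈ 2.4444e+5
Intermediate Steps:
h(c, A) = 160
Q = 90616/5 (Q = 8*(362464/160) = 8*(362464*(1/160)) = 8*(11327/5) = 90616/5 ≈ 18123.)
Q - u = 90616/5 - 1*(-226320) = 90616/5 + 226320 = 1222216/5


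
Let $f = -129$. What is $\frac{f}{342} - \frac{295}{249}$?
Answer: $- \frac{14779}{9462} \approx -1.5619$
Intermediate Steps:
$\frac{f}{342} - \frac{295}{249} = - \frac{129}{342} - \frac{295}{249} = \left(-129\right) \frac{1}{342} - \frac{295}{249} = - \frac{43}{114} - \frac{295}{249} = - \frac{14779}{9462}$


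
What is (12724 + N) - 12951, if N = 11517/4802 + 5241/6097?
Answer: -935810401/4182542 ≈ -223.74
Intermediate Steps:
N = 13626633/4182542 (N = 11517*(1/4802) + 5241*(1/6097) = 11517/4802 + 5241/6097 = 13626633/4182542 ≈ 3.2580)
(12724 + N) - 12951 = (12724 + 13626633/4182542) - 12951 = 53232291041/4182542 - 12951 = -935810401/4182542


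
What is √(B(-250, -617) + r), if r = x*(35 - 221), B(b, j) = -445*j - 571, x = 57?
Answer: 4*√16462 ≈ 513.22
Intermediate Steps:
B(b, j) = -571 - 445*j
r = -10602 (r = 57*(35 - 221) = 57*(-186) = -10602)
√(B(-250, -617) + r) = √((-571 - 445*(-617)) - 10602) = √((-571 + 274565) - 10602) = √(273994 - 10602) = √263392 = 4*√16462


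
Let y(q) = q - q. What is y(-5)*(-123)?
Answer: 0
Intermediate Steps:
y(q) = 0
y(-5)*(-123) = 0*(-123) = 0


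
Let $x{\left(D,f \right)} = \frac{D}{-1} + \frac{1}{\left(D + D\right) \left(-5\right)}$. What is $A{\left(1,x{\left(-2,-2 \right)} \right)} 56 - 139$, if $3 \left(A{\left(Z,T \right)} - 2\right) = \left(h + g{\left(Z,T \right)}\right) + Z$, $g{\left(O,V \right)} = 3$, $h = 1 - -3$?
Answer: $\frac{367}{3} \approx 122.33$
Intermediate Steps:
$h = 4$ ($h = 1 + 3 = 4$)
$x{\left(D,f \right)} = - D - \frac{1}{10 D}$ ($x{\left(D,f \right)} = D \left(-1\right) + \frac{1}{2 D} \left(- \frac{1}{5}\right) = - D + \frac{1}{2 D} \left(- \frac{1}{5}\right) = - D - \frac{1}{10 D}$)
$A{\left(Z,T \right)} = \frac{13}{3} + \frac{Z}{3}$ ($A{\left(Z,T \right)} = 2 + \frac{\left(4 + 3\right) + Z}{3} = 2 + \frac{7 + Z}{3} = 2 + \left(\frac{7}{3} + \frac{Z}{3}\right) = \frac{13}{3} + \frac{Z}{3}$)
$A{\left(1,x{\left(-2,-2 \right)} \right)} 56 - 139 = \left(\frac{13}{3} + \frac{1}{3} \cdot 1\right) 56 - 139 = \left(\frac{13}{3} + \frac{1}{3}\right) 56 - 139 = \frac{14}{3} \cdot 56 - 139 = \frac{784}{3} - 139 = \frac{367}{3}$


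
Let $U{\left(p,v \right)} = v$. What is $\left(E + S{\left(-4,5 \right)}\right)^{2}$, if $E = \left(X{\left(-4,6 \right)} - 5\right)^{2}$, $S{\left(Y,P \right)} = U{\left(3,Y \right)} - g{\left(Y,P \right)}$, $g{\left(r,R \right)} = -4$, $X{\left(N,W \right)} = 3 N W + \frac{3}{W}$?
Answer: $\frac{547981281}{16} \approx 3.4249 \cdot 10^{7}$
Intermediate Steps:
$X{\left(N,W \right)} = \frac{3}{W} + 3 N W$ ($X{\left(N,W \right)} = 3 N W + \frac{3}{W} = \frac{3}{W} + 3 N W$)
$S{\left(Y,P \right)} = 4 + Y$ ($S{\left(Y,P \right)} = Y - -4 = Y + 4 = 4 + Y$)
$E = \frac{23409}{4}$ ($E = \left(\left(\frac{3}{6} + 3 \left(-4\right) 6\right) - 5\right)^{2} = \left(\left(3 \cdot \frac{1}{6} - 72\right) - 5\right)^{2} = \left(\left(\frac{1}{2} - 72\right) - 5\right)^{2} = \left(- \frac{143}{2} - 5\right)^{2} = \left(- \frac{153}{2}\right)^{2} = \frac{23409}{4} \approx 5852.3$)
$\left(E + S{\left(-4,5 \right)}\right)^{2} = \left(\frac{23409}{4} + \left(4 - 4\right)\right)^{2} = \left(\frac{23409}{4} + 0\right)^{2} = \left(\frac{23409}{4}\right)^{2} = \frac{547981281}{16}$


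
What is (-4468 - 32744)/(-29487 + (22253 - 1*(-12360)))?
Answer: -18606/2563 ≈ -7.2595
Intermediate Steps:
(-4468 - 32744)/(-29487 + (22253 - 1*(-12360))) = -37212/(-29487 + (22253 + 12360)) = -37212/(-29487 + 34613) = -37212/5126 = -37212*1/5126 = -18606/2563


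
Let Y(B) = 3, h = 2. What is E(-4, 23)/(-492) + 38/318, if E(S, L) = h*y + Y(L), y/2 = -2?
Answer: 1127/8692 ≈ 0.12966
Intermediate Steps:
y = -4 (y = 2*(-2) = -4)
E(S, L) = -5 (E(S, L) = 2*(-4) + 3 = -8 + 3 = -5)
E(-4, 23)/(-492) + 38/318 = -5/(-492) + 38/318 = -5*(-1/492) + 38*(1/318) = 5/492 + 19/159 = 1127/8692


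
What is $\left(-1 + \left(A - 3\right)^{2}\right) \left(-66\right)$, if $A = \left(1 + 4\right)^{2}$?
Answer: $-31878$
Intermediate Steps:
$A = 25$ ($A = 5^{2} = 25$)
$\left(-1 + \left(A - 3\right)^{2}\right) \left(-66\right) = \left(-1 + \left(25 - 3\right)^{2}\right) \left(-66\right) = \left(-1 + 22^{2}\right) \left(-66\right) = \left(-1 + 484\right) \left(-66\right) = 483 \left(-66\right) = -31878$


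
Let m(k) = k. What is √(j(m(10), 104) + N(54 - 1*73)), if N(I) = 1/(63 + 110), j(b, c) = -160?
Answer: I*√4788467/173 ≈ 12.649*I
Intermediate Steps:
N(I) = 1/173
√(j(m(10), 104) + N(54 - 1*73)) = √(-160 + 1/173) = √(-27679/173) = I*√4788467/173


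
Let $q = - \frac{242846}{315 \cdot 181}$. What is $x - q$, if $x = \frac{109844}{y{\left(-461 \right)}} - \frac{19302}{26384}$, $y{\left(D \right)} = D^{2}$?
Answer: $\frac{646515685230227}{159845944479480} \approx 4.0446$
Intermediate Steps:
$x = - \frac{601978123}{2803577032}$ ($x = \frac{109844}{\left(-461\right)^{2}} - \frac{19302}{26384} = \frac{109844}{212521} - \frac{9651}{13192} = - \frac{601978123}{2803577032} \approx -0.21472$)
$q = - \frac{242846}{57015} \approx -4.2593$
$x - q = - \frac{601978123}{2803577032} - - \frac{242846}{57015} = - \frac{601978123}{2803577032} + \frac{242846}{57015} = \frac{646515685230227}{159845944479480}$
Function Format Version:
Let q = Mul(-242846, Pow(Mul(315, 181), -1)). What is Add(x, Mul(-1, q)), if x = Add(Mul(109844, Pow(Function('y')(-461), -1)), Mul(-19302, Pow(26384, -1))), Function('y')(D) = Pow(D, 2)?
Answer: Rational(646515685230227, 159845944479480) ≈ 4.0446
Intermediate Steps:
x = Rational(-601978123, 2803577032) (x = Add(Mul(109844, Pow(Pow(-461, 2), -1)), Mul(-19302, Pow(26384, -1))) = Add(Mul(109844, Pow(212521, -1)), Mul(-19302, Rational(1, 26384))) = Add(Mul(109844, Rational(1, 212521)), Rational(-9651, 13192)) = Add(Rational(109844, 212521), Rational(-9651, 13192)) = Rational(-601978123, 2803577032) ≈ -0.21472)
q = Rational(-242846, 57015) (q = Mul(-242846, Pow(57015, -1)) = Mul(-242846, Rational(1, 57015)) = Rational(-242846, 57015) ≈ -4.2593)
Add(x, Mul(-1, q)) = Add(Rational(-601978123, 2803577032), Mul(-1, Rational(-242846, 57015))) = Add(Rational(-601978123, 2803577032), Rational(242846, 57015)) = Rational(646515685230227, 159845944479480)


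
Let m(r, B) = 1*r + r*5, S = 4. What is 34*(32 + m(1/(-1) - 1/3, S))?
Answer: 816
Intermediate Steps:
m(r, B) = 6*r (m(r, B) = r + 5*r = 6*r)
34*(32 + m(1/(-1) - 1/3, S)) = 34*(32 + 6*(1/(-1) - 1/3)) = 34*(32 + 6*(1*(-1) - 1*1/3)) = 34*(32 + 6*(-1 - 1/3)) = 34*(32 + 6*(-4/3)) = 34*(32 - 8) = 34*24 = 816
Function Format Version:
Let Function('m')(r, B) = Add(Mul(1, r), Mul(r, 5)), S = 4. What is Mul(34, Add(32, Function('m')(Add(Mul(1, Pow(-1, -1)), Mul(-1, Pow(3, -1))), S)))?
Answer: 816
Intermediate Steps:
Function('m')(r, B) = Mul(6, r) (Function('m')(r, B) = Add(r, Mul(5, r)) = Mul(6, r))
Mul(34, Add(32, Function('m')(Add(Mul(1, Pow(-1, -1)), Mul(-1, Pow(3, -1))), S))) = Mul(34, Add(32, Mul(6, Add(Mul(1, Pow(-1, -1)), Mul(-1, Pow(3, -1)))))) = Mul(34, Add(32, Mul(6, Add(Mul(1, -1), Mul(-1, Rational(1, 3)))))) = Mul(34, Add(32, Mul(6, Add(-1, Rational(-1, 3))))) = Mul(34, Add(32, Mul(6, Rational(-4, 3)))) = Mul(34, Add(32, -8)) = Mul(34, 24) = 816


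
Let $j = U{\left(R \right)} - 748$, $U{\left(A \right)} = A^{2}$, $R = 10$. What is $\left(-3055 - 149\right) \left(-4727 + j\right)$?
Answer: $17221500$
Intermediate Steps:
$j = -648$ ($j = 10^{2} - 748 = 100 - 748 = -648$)
$\left(-3055 - 149\right) \left(-4727 + j\right) = \left(-3055 - 149\right) \left(-4727 - 648\right) = \left(-3204\right) \left(-5375\right) = 17221500$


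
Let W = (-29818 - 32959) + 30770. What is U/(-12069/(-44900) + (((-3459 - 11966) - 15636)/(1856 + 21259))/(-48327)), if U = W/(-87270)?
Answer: 120252407301090/88142152994549 ≈ 1.3643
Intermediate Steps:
W = -32007 (W = -62777 + 30770 = -32007)
U = 10669/29090 (U = -32007/(-87270) = -32007*(-1/87270) = 10669/29090 ≈ 0.36676)
U/(-12069/(-44900) + (((-3459 - 11966) - 15636)/(1856 + 21259))/(-48327)) = 10669/(29090*(-12069/(-44900) + (((-3459 - 11966) - 15636)/(1856 + 21259))/(-48327))) = 10669/(29090*(-12069*(-1/44900) + ((-15425 - 15636)/23115)*(-1/48327))) = 10669/(29090*(12069/44900 - 31061*1/23115*(-1/48327))) = 10669/(29090*(12069/44900 - 31061/23115*(-1/48327))) = 10669/(29090*(12069/44900 + 349/12551445)) = 10669/(29090*(30299811961/112711976100)) = (10669/29090)*(112711976100/30299811961) = 120252407301090/88142152994549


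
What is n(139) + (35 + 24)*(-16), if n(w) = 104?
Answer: -840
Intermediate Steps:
n(139) + (35 + 24)*(-16) = 104 + (35 + 24)*(-16) = 104 + 59*(-16) = 104 - 944 = -840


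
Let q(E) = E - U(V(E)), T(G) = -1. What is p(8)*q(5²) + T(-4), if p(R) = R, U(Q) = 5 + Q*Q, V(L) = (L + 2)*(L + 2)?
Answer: -4251369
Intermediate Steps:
V(L) = (2 + L)² (V(L) = (2 + L)*(2 + L) = (2 + L)²)
U(Q) = 5 + Q²
q(E) = -5 + E - (2 + E)⁴ (q(E) = E - (5 + ((2 + E)²)²) = E - (5 + (2 + E)⁴) = E + (-5 - (2 + E)⁴) = -5 + E - (2 + E)⁴)
p(8)*q(5²) + T(-4) = 8*(-5 + 5² - (2 + 5²)⁴) - 1 = 8*(-5 + 25 - (2 + 25)⁴) - 1 = 8*(-5 + 25 - 1*27⁴) - 1 = 8*(-5 + 25 - 1*531441) - 1 = 8*(-5 + 25 - 531441) - 1 = 8*(-531421) - 1 = -4251368 - 1 = -4251369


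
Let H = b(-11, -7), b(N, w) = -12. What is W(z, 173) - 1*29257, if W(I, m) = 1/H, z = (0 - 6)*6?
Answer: -351085/12 ≈ -29257.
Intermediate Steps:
z = -36 (z = -6*6 = -36)
H = -12
W(I, m) = -1/12 (W(I, m) = 1/(-12) = -1/12)
W(z, 173) - 1*29257 = -1/12 - 1*29257 = -1/12 - 29257 = -351085/12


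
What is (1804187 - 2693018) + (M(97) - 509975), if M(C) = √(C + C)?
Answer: -1398806 + √194 ≈ -1.3988e+6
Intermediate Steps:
M(C) = √2*√C (M(C) = √(2*C) = √2*√C)
(1804187 - 2693018) + (M(97) - 509975) = (1804187 - 2693018) + (√2*√97 - 509975) = -888831 + (√194 - 509975) = -888831 + (-509975 + √194) = -1398806 + √194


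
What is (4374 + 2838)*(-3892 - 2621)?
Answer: -46971756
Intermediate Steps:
(4374 + 2838)*(-3892 - 2621) = 7212*(-6513) = -46971756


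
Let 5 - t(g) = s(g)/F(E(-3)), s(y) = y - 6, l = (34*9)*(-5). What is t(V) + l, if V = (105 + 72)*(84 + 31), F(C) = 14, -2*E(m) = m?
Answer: -5957/2 ≈ -2978.5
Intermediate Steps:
E(m) = -m/2
V = 20355 (V = 177*115 = 20355)
l = -1530 (l = 306*(-5) = -1530)
s(y) = -6 + y
t(g) = 38/7 - g/14 (t(g) = 5 - (-6 + g)/14 = 5 - (-3/7 + g/14) = 5 + (3/7 - g/14) = 38/7 - g/14)
t(V) + l = (38/7 - 1/14*20355) - 1530 = (38/7 - 20355/14) - 1530 = -2897/2 - 1530 = -5957/2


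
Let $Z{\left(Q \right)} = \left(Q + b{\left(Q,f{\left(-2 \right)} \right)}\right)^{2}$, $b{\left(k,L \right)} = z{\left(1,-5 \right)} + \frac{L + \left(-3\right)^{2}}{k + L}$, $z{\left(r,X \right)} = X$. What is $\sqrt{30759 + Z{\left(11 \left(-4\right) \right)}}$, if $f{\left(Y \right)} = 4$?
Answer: $\frac{\sqrt{53107129}}{40} \approx 182.19$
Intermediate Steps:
$b{\left(k,L \right)} = -5 + \frac{9 + L}{L + k}$ ($b{\left(k,L \right)} = -5 + \frac{L + \left(-3\right)^{2}}{k + L} = -5 + \frac{L + 9}{L + k} = -5 + \frac{9 + L}{L + k}$)
$Z{\left(Q \right)} = \left(Q + \frac{-7 - 5 Q}{4 + Q}\right)^{2}$ ($Z{\left(Q \right)} = \left(Q + \frac{9 - 5 Q - 16}{4 + Q}\right)^{2} = \left(Q + \frac{-7 - 5 Q}{4 + Q}\right)^{2}$)
$\sqrt{30759 + Z{\left(11 \left(-4\right) \right)}} = \sqrt{30759 + \frac{\left(-7 + \left(11 \left(-4\right)\right)^{2} - 11 \left(-4\right)\right)^{2}}{\left(4 + 11 \left(-4\right)\right)^{2}}} = \sqrt{30759 + \frac{\left(-7 + \left(-44\right)^{2} - -44\right)^{2}}{\left(4 - 44\right)^{2}}} = \sqrt{30759 + \frac{\left(-7 + 1936 + 44\right)^{2}}{1600}} = \sqrt{30759 + \frac{1973^{2}}{1600}} = \sqrt{30759 + \frac{1}{1600} \cdot 3892729} = \sqrt{30759 + \frac{3892729}{1600}} = \sqrt{\frac{53107129}{1600}} = \frac{\sqrt{53107129}}{40}$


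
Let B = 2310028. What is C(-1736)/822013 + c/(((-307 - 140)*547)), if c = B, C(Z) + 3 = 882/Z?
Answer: -235460364110551/24922707500508 ≈ -9.4476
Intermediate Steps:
C(Z) = -3 + 882/Z
c = 2310028
C(-1736)/822013 + c/(((-307 - 140)*547)) = (-3 + 882/(-1736))/822013 + 2310028/(((-307 - 140)*547)) = (-3 + 882*(-1/1736))*(1/822013) + 2310028/((-447*547)) = (-3 - 63/124)*(1/822013) + 2310028/(-244509) = -435/124*1/822013 + 2310028*(-1/244509) = -435/101929612 - 2310028/244509 = -235460364110551/24922707500508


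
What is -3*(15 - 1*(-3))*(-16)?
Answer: 864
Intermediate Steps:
-3*(15 - 1*(-3))*(-16) = -3*(15 + 3)*(-16) = -3*18*(-16) = -54*(-16) = 864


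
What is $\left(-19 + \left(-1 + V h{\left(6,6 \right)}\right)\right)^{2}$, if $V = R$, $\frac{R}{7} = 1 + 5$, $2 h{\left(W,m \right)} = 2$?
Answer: $484$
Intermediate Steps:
$h{\left(W,m \right)} = 1$ ($h{\left(W,m \right)} = \frac{1}{2} \cdot 2 = 1$)
$R = 42$ ($R = 7 \left(1 + 5\right) = 7 \cdot 6 = 42$)
$V = 42$
$\left(-19 + \left(-1 + V h{\left(6,6 \right)}\right)\right)^{2} = \left(-19 + \left(-1 + 42 \cdot 1\right)\right)^{2} = \left(-19 + \left(-1 + 42\right)\right)^{2} = \left(-19 + 41\right)^{2} = 22^{2} = 484$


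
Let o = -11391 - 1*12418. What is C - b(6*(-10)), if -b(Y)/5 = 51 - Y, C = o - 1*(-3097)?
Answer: -20157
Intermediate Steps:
o = -23809 (o = -11391 - 12418 = -23809)
C = -20712 (C = -23809 - 1*(-3097) = -23809 + 3097 = -20712)
b(Y) = -255 + 5*Y (b(Y) = -5*(51 - Y) = -255 + 5*Y)
C - b(6*(-10)) = -20712 - (-255 + 5*(6*(-10))) = -20712 - (-255 + 5*(-60)) = -20712 - (-255 - 300) = -20712 - 1*(-555) = -20712 + 555 = -20157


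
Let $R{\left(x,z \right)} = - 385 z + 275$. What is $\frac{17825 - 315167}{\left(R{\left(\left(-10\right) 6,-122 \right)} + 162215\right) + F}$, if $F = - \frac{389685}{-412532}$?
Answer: $- \frac{13629232216}{9601038045} \approx -1.4196$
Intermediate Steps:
$R{\left(x,z \right)} = 275 - 385 z$
$F = \frac{389685}{412532}$ ($F = \left(-389685\right) \left(- \frac{1}{412532}\right) = \frac{389685}{412532} \approx 0.94462$)
$\frac{17825 - 315167}{\left(R{\left(\left(-10\right) 6,-122 \right)} + 162215\right) + F} = \frac{17825 - 315167}{\left(\left(275 - -46970\right) + 162215\right) + \frac{389685}{412532}} = - \frac{297342}{\left(\left(275 + 46970\right) + 162215\right) + \frac{389685}{412532}} = - \frac{297342}{\left(47245 + 162215\right) + \frac{389685}{412532}} = - \frac{297342}{209460 + \frac{389685}{412532}} = - \frac{297342}{\frac{86409342405}{412532}} = \left(-297342\right) \frac{412532}{86409342405} = - \frac{13629232216}{9601038045}$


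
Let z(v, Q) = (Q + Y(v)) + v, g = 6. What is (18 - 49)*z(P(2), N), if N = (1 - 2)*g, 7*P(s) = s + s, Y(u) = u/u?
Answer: 961/7 ≈ 137.29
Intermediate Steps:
Y(u) = 1
P(s) = 2*s/7 (P(s) = (s + s)/7 = (2*s)/7 = 2*s/7)
N = -6 (N = (1 - 2)*6 = -1*6 = -6)
z(v, Q) = 1 + Q + v (z(v, Q) = (Q + 1) + v = (1 + Q) + v = 1 + Q + v)
(18 - 49)*z(P(2), N) = (18 - 49)*(1 - 6 + (2/7)*2) = -31*(1 - 6 + 4/7) = -31*(-31/7) = 961/7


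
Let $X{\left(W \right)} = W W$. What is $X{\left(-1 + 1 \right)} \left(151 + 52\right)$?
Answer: $0$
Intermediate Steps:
$X{\left(W \right)} = W^{2}$
$X{\left(-1 + 1 \right)} \left(151 + 52\right) = \left(-1 + 1\right)^{2} \left(151 + 52\right) = 0^{2} \cdot 203 = 0 \cdot 203 = 0$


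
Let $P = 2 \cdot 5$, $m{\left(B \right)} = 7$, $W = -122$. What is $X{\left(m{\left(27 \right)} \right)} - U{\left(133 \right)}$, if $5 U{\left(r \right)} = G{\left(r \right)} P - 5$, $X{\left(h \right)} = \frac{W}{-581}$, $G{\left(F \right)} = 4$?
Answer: $- \frac{3945}{581} \approx -6.79$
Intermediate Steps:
$P = 10$
$X{\left(h \right)} = \frac{122}{581}$ ($X{\left(h \right)} = - \frac{122}{-581} = \left(-122\right) \left(- \frac{1}{581}\right) = \frac{122}{581}$)
$U{\left(r \right)} = 7$ ($U{\left(r \right)} = \frac{4 \cdot 10 - 5}{5} = \frac{40 - 5}{5} = \frac{1}{5} \cdot 35 = 7$)
$X{\left(m{\left(27 \right)} \right)} - U{\left(133 \right)} = \frac{122}{581} - 7 = - \frac{3945}{581}$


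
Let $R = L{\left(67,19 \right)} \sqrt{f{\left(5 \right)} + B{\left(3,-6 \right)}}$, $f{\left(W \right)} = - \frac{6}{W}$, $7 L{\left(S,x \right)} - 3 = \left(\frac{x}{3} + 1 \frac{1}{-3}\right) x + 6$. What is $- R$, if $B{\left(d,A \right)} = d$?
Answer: $- \frac{369 \sqrt{5}}{35} \approx -23.575$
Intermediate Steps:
$L{\left(S,x \right)} = \frac{9}{7} + \frac{x \left(- \frac{1}{3} + \frac{x}{3}\right)}{7}$ ($L{\left(S,x \right)} = \frac{3}{7} + \frac{\left(\frac{x}{3} + 1 \frac{1}{-3}\right) x + 6}{7} = \frac{3}{7} + \frac{\left(x \frac{1}{3} + 1 \left(- \frac{1}{3}\right)\right) x + 6}{7} = \frac{3}{7} + \frac{\left(\frac{x}{3} - \frac{1}{3}\right) x + 6}{7} = \frac{3}{7} + \frac{\left(- \frac{1}{3} + \frac{x}{3}\right) x + 6}{7} = \frac{3}{7} + \frac{x \left(- \frac{1}{3} + \frac{x}{3}\right) + 6}{7} = \frac{3}{7} + \frac{6 + x \left(- \frac{1}{3} + \frac{x}{3}\right)}{7} = \frac{3}{7} + \left(\frac{6}{7} + \frac{x \left(- \frac{1}{3} + \frac{x}{3}\right)}{7}\right) = \frac{9}{7} + \frac{x \left(- \frac{1}{3} + \frac{x}{3}\right)}{7}$)
$R = \frac{369 \sqrt{5}}{35}$ ($R = \left(\frac{9}{7} - \frac{19}{21} + \frac{19^{2}}{21}\right) \sqrt{- \frac{6}{5} + 3} = \left(\frac{9}{7} - \frac{19}{21} + \frac{1}{21} \cdot 361\right) \sqrt{\left(-6\right) \frac{1}{5} + 3} = \left(\frac{9}{7} - \frac{19}{21} + \frac{361}{21}\right) \sqrt{- \frac{6}{5} + 3} = \frac{123 \sqrt{\frac{9}{5}}}{7} = \frac{123 \frac{3 \sqrt{5}}{5}}{7} = \frac{369 \sqrt{5}}{35} \approx 23.575$)
$- R = - \frac{369 \sqrt{5}}{35}$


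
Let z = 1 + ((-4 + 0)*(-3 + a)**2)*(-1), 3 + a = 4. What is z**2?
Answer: 289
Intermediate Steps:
a = 1 (a = -3 + 4 = 1)
z = 17 (z = 1 + ((-4 + 0)*(-3 + 1)**2)*(-1) = 1 - 4*(-2)**2*(-1) = 1 - 4*4*(-1) = 1 - 16*(-1) = 1 + 16 = 17)
z**2 = 17**2 = 289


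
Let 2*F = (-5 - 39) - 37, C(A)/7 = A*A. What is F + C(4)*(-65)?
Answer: -14641/2 ≈ -7320.5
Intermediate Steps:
C(A) = 7*A² (C(A) = 7*(A*A) = 7*A²)
F = -81/2 (F = ((-5 - 39) - 37)/2 = (-44 - 37)/2 = (½)*(-81) = -81/2 ≈ -40.500)
F + C(4)*(-65) = -81/2 + (7*4²)*(-65) = -81/2 + (7*16)*(-65) = -81/2 + 112*(-65) = -81/2 - 7280 = -14641/2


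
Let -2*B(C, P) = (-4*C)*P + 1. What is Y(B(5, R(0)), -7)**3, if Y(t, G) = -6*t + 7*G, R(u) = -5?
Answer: 16387064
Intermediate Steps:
B(C, P) = -1/2 + 2*C*P (B(C, P) = -((-4*C)*P + 1)/2 = -(-4*C*P + 1)/2 = -(1 - 4*C*P)/2 = -1/2 + 2*C*P)
Y(B(5, R(0)), -7)**3 = (-6*(-1/2 + 2*5*(-5)) + 7*(-7))**3 = (-6*(-1/2 - 50) - 49)**3 = (-6*(-101/2) - 49)**3 = (303 - 49)**3 = 254**3 = 16387064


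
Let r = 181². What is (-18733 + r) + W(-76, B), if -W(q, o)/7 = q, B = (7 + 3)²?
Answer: 14560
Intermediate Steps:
r = 32761
B = 100 (B = 10² = 100)
W(q, o) = -7*q
(-18733 + r) + W(-76, B) = (-18733 + 32761) - 7*(-76) = 14028 + 532 = 14560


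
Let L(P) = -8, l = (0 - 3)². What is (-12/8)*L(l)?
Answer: 12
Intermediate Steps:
l = 9 (l = (-3)² = 9)
(-12/8)*L(l) = -12/8*(-8) = -12*⅛*(-8) = -3/2*(-8) = 12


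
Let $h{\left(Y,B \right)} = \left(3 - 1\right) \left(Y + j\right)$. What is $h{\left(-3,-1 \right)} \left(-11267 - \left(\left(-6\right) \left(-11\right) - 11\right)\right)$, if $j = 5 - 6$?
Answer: $90576$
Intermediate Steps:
$j = -1$ ($j = 5 - 6 = -1$)
$h{\left(Y,B \right)} = -2 + 2 Y$ ($h{\left(Y,B \right)} = \left(3 - 1\right) \left(Y - 1\right) = 2 \left(-1 + Y\right) = -2 + 2 Y$)
$h{\left(-3,-1 \right)} \left(-11267 - \left(\left(-6\right) \left(-11\right) - 11\right)\right) = \left(-2 + 2 \left(-3\right)\right) \left(-11267 - \left(\left(-6\right) \left(-11\right) - 11\right)\right) = \left(-2 - 6\right) \left(-11267 - \left(66 - 11\right)\right) = - 8 \left(-11267 - 55\right) = \left(-8\right) \left(-11322\right) = 90576$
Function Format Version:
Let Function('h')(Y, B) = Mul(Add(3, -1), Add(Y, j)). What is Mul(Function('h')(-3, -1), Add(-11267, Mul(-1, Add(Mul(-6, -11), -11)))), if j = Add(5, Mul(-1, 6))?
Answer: 90576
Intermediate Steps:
j = -1 (j = Add(5, -6) = -1)
Function('h')(Y, B) = Add(-2, Mul(2, Y)) (Function('h')(Y, B) = Mul(Add(3, -1), Add(Y, -1)) = Mul(2, Add(-1, Y)) = Add(-2, Mul(2, Y)))
Mul(Function('h')(-3, -1), Add(-11267, Mul(-1, Add(Mul(-6, -11), -11)))) = Mul(Add(-2, Mul(2, -3)), Add(-11267, Mul(-1, Add(Mul(-6, -11), -11)))) = Mul(Add(-2, -6), Add(-11267, Mul(-1, Add(66, -11)))) = Mul(-8, Add(-11267, Mul(-1, 55))) = Mul(-8, Add(-11267, -55)) = Mul(-8, -11322) = 90576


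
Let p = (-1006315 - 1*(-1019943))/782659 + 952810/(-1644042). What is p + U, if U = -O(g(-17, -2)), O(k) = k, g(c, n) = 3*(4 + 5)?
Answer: -17732437772360/643362133839 ≈ -27.562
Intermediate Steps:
g(c, n) = 27 (g(c, n) = 3*9 = 27)
p = -361660158707/643362133839 (p = (-1006315 + 1019943)*(1/782659) + 952810*(-1/1644042) = 13628*(1/782659) - 476405/822021 = 13628/782659 - 476405/822021 = -361660158707/643362133839 ≈ -0.56214)
U = -27 (U = -1*27 = -27)
p + U = -361660158707/643362133839 - 27 = -17732437772360/643362133839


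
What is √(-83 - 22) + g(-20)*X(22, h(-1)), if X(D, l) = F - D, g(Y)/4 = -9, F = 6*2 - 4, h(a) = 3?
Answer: 504 + I*√105 ≈ 504.0 + 10.247*I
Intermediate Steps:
F = 8 (F = 12 - 4 = 8)
g(Y) = -36 (g(Y) = 4*(-9) = -36)
X(D, l) = 8 - D
√(-83 - 22) + g(-20)*X(22, h(-1)) = √(-83 - 22) - 36*(8 - 1*22) = √(-105) - 36*(8 - 22) = I*√105 - 36*(-14) = I*√105 + 504 = 504 + I*√105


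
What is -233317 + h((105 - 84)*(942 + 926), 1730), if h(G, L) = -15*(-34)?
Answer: -232807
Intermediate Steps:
h(G, L) = 510
-233317 + h((105 - 84)*(942 + 926), 1730) = -233317 + 510 = -232807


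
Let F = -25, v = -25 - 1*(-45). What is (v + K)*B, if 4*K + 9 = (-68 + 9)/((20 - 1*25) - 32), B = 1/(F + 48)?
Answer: 1343/1702 ≈ 0.78907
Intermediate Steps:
v = 20 (v = -25 + 45 = 20)
B = 1/23 (B = 1/(-25 + 48) = 1/23 ≈ 0.043478)
K = -137/74 (K = -9/4 + ((-68 + 9)/((20 - 1*25) - 32))/4 = -9/4 + (-59/((20 - 25) - 32))/4 = -9/4 + (-59/(-5 - 32))/4 = -9/4 + (-59/(-37))/4 = -9/4 + (-59*(-1/37))/4 = -9/4 + (1/4)*(59/37) = -9/4 + 59/148 = -137/74 ≈ -1.8514)
(v + K)*B = (20 - 137/74)*(1/23) = (1343/74)*(1/23) = 1343/1702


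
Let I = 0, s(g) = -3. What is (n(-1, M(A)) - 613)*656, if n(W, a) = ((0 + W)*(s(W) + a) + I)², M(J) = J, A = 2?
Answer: -401472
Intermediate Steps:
n(W, a) = W²*(-3 + a)² (n(W, a) = ((0 + W)*(-3 + a) + 0)² = (W*(-3 + a) + 0)² = (W*(-3 + a))² = W²*(-3 + a)²)
(n(-1, M(A)) - 613)*656 = ((-1)²*(-3 + 2)² - 613)*656 = (1*(-1)² - 613)*656 = (1*1 - 613)*656 = (1 - 613)*656 = -612*656 = -401472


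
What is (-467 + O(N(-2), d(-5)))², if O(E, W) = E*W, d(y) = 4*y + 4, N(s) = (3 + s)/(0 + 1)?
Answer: 233289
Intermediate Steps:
N(s) = 3 + s (N(s) = (3 + s)/1 = (3 + s)*1 = 3 + s)
d(y) = 4 + 4*y
(-467 + O(N(-2), d(-5)))² = (-467 + (3 - 2)*(4 + 4*(-5)))² = (-467 + 1*(4 - 20))² = (-467 + 1*(-16))² = (-467 - 16)² = (-483)² = 233289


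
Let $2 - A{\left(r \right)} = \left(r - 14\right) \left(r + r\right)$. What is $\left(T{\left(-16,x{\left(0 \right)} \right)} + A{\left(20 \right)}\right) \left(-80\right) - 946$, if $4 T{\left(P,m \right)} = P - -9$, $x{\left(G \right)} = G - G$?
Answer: $18234$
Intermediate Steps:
$x{\left(G \right)} = 0$
$A{\left(r \right)} = 2 - 2 r \left(-14 + r\right)$ ($A{\left(r \right)} = 2 - \left(r - 14\right) \left(r + r\right) = 2 - \left(-14 + r\right) 2 r = 2 - 2 r \left(-14 + r\right)$)
$T{\left(P,m \right)} = \frac{9}{4} + \frac{P}{4}$ ($T{\left(P,m \right)} = \frac{P - -9}{4} = \frac{P + 9}{4} = \frac{9 + P}{4} = \frac{9}{4} + \frac{P}{4}$)
$\left(T{\left(-16,x{\left(0 \right)} \right)} + A{\left(20 \right)}\right) \left(-80\right) - 946 = \left(\left(\frac{9}{4} + \frac{1}{4} \left(-16\right)\right) + \left(2 - 2 \cdot 20^{2} + 28 \cdot 20\right)\right) \left(-80\right) - 946 = \left(\left(\frac{9}{4} - 4\right) + \left(2 - 800 + 560\right)\right) \left(-80\right) - 946 = \left(- \frac{7}{4} + \left(2 - 800 + 560\right)\right) \left(-80\right) - 946 = \left(- \frac{7}{4} - 238\right) \left(-80\right) - 946 = \left(- \frac{959}{4}\right) \left(-80\right) - 946 = 19180 - 946 = 18234$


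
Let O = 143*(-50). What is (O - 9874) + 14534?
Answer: -2490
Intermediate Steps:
O = -7150
(O - 9874) + 14534 = (-7150 - 9874) + 14534 = -17024 + 14534 = -2490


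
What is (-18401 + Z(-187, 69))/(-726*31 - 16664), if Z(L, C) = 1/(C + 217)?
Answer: 1052537/2240524 ≈ 0.46977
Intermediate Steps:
Z(L, C) = 1/(217 + C)
(-18401 + Z(-187, 69))/(-726*31 - 16664) = (-18401 + 1/(217 + 69))/(-726*31 - 16664) = (-18401 + 1/286)/(-22506 - 16664) = (-18401 + 1/286)/(-39170) = -5262685/286*(-1/39170) = 1052537/2240524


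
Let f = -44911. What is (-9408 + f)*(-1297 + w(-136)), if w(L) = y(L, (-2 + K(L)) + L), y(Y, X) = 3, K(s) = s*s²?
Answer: 70288786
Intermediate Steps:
K(s) = s³
w(L) = 3
(-9408 + f)*(-1297 + w(-136)) = (-9408 - 44911)*(-1297 + 3) = -54319*(-1294) = 70288786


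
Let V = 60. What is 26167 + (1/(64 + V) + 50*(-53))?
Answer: 2916109/124 ≈ 23517.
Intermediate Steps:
26167 + (1/(64 + V) + 50*(-53)) = 26167 + (1/(64 + 60) + 50*(-53)) = 26167 + (1/124 - 2650) = 26167 - 328599/124 = 2916109/124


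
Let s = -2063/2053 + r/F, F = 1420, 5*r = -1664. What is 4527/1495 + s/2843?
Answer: 9378689024688/3097671462275 ≈ 3.0277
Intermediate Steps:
r = -1664/5 (r = (⅕)*(-1664) = -1664/5 ≈ -332.80)
s = -4515873/3644075 (s = -2063/2053 - 1664/5/1420 = -2063*1/2053 - 1664/5*1/1420 = -2063/2053 - 416/1775 = -4515873/3644075 ≈ -1.2392)
4527/1495 + s/2843 = 4527/1495 - 4515873/3644075/2843 = 4527*(1/1495) - 4515873/3644075*1/2843 = 4527/1495 - 4515873/10360105225 = 9378689024688/3097671462275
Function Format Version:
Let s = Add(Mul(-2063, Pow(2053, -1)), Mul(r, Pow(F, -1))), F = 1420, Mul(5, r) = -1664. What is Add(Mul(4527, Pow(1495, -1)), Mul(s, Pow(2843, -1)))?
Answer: Rational(9378689024688, 3097671462275) ≈ 3.0277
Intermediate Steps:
r = Rational(-1664, 5) (r = Mul(Rational(1, 5), -1664) = Rational(-1664, 5) ≈ -332.80)
s = Rational(-4515873, 3644075) (s = Add(Mul(-2063, Pow(2053, -1)), Mul(Rational(-1664, 5), Pow(1420, -1))) = Add(Mul(-2063, Rational(1, 2053)), Mul(Rational(-1664, 5), Rational(1, 1420))) = Add(Rational(-2063, 2053), Rational(-416, 1775)) = Rational(-4515873, 3644075) ≈ -1.2392)
Add(Mul(4527, Pow(1495, -1)), Mul(s, Pow(2843, -1))) = Add(Mul(4527, Pow(1495, -1)), Mul(Rational(-4515873, 3644075), Pow(2843, -1))) = Add(Mul(4527, Rational(1, 1495)), Mul(Rational(-4515873, 3644075), Rational(1, 2843))) = Add(Rational(4527, 1495), Rational(-4515873, 10360105225)) = Rational(9378689024688, 3097671462275)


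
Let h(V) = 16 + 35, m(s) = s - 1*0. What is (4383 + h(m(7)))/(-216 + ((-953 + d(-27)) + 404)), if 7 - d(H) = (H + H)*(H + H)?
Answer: -2217/1837 ≈ -1.2069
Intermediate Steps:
d(H) = 7 - 4*H² (d(H) = 7 - (H + H)*(H + H) = 7 - 2*H*2*H = 7 - 4*H²)
m(s) = s (m(s) = s + 0 = s)
h(V) = 51
(4383 + h(m(7)))/(-216 + ((-953 + d(-27)) + 404)) = (4383 + 51)/(-216 + ((-953 + (7 - 4*(-27)²)) + 404)) = 4434/(-216 + ((-953 + (7 - 4*729)) + 404)) = 4434/(-216 + ((-953 + (7 - 2916)) + 404)) = 4434/(-216 + ((-953 - 2909) + 404)) = 4434/(-216 + (-3862 + 404)) = 4434/(-216 - 3458) = 4434/(-3674) = 4434*(-1/3674) = -2217/1837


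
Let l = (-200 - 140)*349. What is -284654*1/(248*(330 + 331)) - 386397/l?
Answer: 923882618/607865515 ≈ 1.5199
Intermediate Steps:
l = -118660 (l = -340*349 = -118660)
-284654*1/(248*(330 + 331)) - 386397/l = -284654*1/(248*(330 + 331)) - 386397/(-118660) = -284654/(248*661) - 386397*(-1/118660) = -284654/163928 + 386397/118660 = -284654*1/163928 + 386397/118660 = -142327/81964 + 386397/118660 = 923882618/607865515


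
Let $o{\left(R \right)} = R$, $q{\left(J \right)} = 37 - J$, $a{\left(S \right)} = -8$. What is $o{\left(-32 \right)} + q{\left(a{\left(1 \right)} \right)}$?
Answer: $13$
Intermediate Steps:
$o{\left(-32 \right)} + q{\left(a{\left(1 \right)} \right)} = -32 + \left(37 - -8\right) = -32 + \left(37 + 8\right) = -32 + 45 = 13$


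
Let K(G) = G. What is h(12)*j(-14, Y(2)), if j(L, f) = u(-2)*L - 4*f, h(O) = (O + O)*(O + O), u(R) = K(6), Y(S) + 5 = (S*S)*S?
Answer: -55296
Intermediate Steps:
Y(S) = -5 + S³ (Y(S) = -5 + (S*S)*S = -5 + S²*S = -5 + S³)
u(R) = 6
h(O) = 4*O² (h(O) = (2*O)*(2*O) = 4*O²)
j(L, f) = -4*f + 6*L (j(L, f) = 6*L - 4*f = -4*f + 6*L)
h(12)*j(-14, Y(2)) = (4*12²)*(-4*(-5 + 2³) + 6*(-14)) = (4*144)*(-4*(-5 + 8) - 84) = 576*(-4*3 - 84) = 576*(-12 - 84) = 576*(-96) = -55296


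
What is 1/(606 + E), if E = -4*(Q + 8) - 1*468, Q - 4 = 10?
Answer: 1/50 ≈ 0.020000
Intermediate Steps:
Q = 14 (Q = 4 + 10 = 14)
E = -556 (E = -4*(14 + 8) - 1*468 = -4*22 - 468 = -88 - 468 = -556)
1/(606 + E) = 1/(606 - 556) = 1/50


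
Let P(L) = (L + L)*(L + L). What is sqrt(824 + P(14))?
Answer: 2*sqrt(402) ≈ 40.100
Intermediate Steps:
P(L) = 4*L**2 (P(L) = (2*L)*(2*L) = 4*L**2)
sqrt(824 + P(14)) = sqrt(824 + 4*14**2) = sqrt(824 + 4*196) = sqrt(824 + 784) = sqrt(1608) = 2*sqrt(402)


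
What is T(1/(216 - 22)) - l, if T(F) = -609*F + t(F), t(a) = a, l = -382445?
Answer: 37096861/97 ≈ 3.8244e+5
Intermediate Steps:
T(F) = -608*F (T(F) = -609*F + F = -608*F)
T(1/(216 - 22)) - l = -608/(216 - 22) - 1*(-382445) = -608/194 + 382445 = -608*1/194 + 382445 = -304/97 + 382445 = 37096861/97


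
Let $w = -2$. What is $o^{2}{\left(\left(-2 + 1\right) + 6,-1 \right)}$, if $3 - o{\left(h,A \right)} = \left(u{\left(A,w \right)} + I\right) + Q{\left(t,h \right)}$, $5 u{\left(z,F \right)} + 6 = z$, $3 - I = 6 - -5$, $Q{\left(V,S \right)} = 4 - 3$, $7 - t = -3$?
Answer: $\frac{3249}{25} \approx 129.96$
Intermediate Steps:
$t = 10$ ($t = 7 - -3 = 7 + 3 = 10$)
$Q{\left(V,S \right)} = 1$ ($Q{\left(V,S \right)} = 4 - 3 = 1$)
$I = -8$ ($I = 3 - \left(6 - -5\right) = 3 - \left(6 + 5\right) = 3 - 11 = -8$)
$u{\left(z,F \right)} = - \frac{6}{5} + \frac{z}{5}$
$o{\left(h,A \right)} = \frac{56}{5} - \frac{A}{5}$ ($o{\left(h,A \right)} = 3 - \left(\left(\left(- \frac{6}{5} + \frac{A}{5}\right) - 8\right) + 1\right) = 3 - \left(\left(- \frac{46}{5} + \frac{A}{5}\right) + 1\right) = 3 - \left(- \frac{41}{5} + \frac{A}{5}\right) = \frac{56}{5} - \frac{A}{5}$)
$o^{2}{\left(\left(-2 + 1\right) + 6,-1 \right)} = \left(\frac{56}{5} - - \frac{1}{5}\right)^{2} = \left(\frac{56}{5} + \frac{1}{5}\right)^{2} = \left(\frac{57}{5}\right)^{2} = \frac{3249}{25}$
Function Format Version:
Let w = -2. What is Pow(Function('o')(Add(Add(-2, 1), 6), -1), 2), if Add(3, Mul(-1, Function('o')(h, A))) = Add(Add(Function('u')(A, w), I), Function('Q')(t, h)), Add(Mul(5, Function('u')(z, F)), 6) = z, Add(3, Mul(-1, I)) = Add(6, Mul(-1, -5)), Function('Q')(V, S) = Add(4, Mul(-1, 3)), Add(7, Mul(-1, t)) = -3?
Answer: Rational(3249, 25) ≈ 129.96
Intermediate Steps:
t = 10 (t = Add(7, Mul(-1, -3)) = Add(7, 3) = 10)
Function('Q')(V, S) = 1 (Function('Q')(V, S) = Add(4, -3) = 1)
I = -8 (I = Add(3, Mul(-1, Add(6, Mul(-1, -5)))) = Add(3, Mul(-1, Add(6, 5))) = Add(3, Mul(-1, 11)) = Add(3, -11) = -8)
Function('u')(z, F) = Add(Rational(-6, 5), Mul(Rational(1, 5), z))
Function('o')(h, A) = Add(Rational(56, 5), Mul(Rational(-1, 5), A)) (Function('o')(h, A) = Add(3, Mul(-1, Add(Add(Add(Rational(-6, 5), Mul(Rational(1, 5), A)), -8), 1))) = Add(3, Mul(-1, Add(Add(Rational(-46, 5), Mul(Rational(1, 5), A)), 1))) = Add(3, Mul(-1, Add(Rational(-41, 5), Mul(Rational(1, 5), A)))) = Add(3, Add(Rational(41, 5), Mul(Rational(-1, 5), A))) = Add(Rational(56, 5), Mul(Rational(-1, 5), A)))
Pow(Function('o')(Add(Add(-2, 1), 6), -1), 2) = Pow(Add(Rational(56, 5), Mul(Rational(-1, 5), -1)), 2) = Pow(Add(Rational(56, 5), Rational(1, 5)), 2) = Pow(Rational(57, 5), 2) = Rational(3249, 25)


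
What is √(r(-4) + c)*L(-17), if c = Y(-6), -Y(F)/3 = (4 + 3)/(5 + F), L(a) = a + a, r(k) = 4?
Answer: -170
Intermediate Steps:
L(a) = 2*a
Y(F) = -21/(5 + F) (Y(F) = -3*(4 + 3)/(5 + F) = -21/(5 + F))
c = 21 (c = -21/(5 - 6) = -21/(-1) = -21*(-1) = 21)
√(r(-4) + c)*L(-17) = √(4 + 21)*(2*(-17)) = √25*(-34) = 5*(-34) = -170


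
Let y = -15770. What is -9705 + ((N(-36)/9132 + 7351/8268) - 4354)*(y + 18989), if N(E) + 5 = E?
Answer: -14704684605035/1048658 ≈ -1.4022e+7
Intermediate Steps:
N(E) = -5 + E
-9705 + ((N(-36)/9132 + 7351/8268) - 4354)*(y + 18989) = -9705 + (((-5 - 36)/9132 + 7351/8268) - 4354)*(-15770 + 18989) = -9705 + ((-41*1/9132 + 7351*(1/8268)) - 4354)*3219 = -9705 + ((-41/9132 + 7351/8268) - 4354)*3219 = -9705 + (2782931/3145974 - 4354)*3219 = -9705 - 13694787865/3145974*3219 = -9705 - 14694507379145/1048658 = -14704684605035/1048658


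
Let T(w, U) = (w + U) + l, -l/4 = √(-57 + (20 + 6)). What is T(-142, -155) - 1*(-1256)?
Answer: 959 - 4*I*√31 ≈ 959.0 - 22.271*I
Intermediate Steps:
l = -4*I*√31 (l = -4*√(-57 + (20 + 6)) = -4*√(-57 + 26) = -4*I*√31 ≈ -22.271*I)
T(w, U) = U + w - 4*I*√31 (T(w, U) = (w + U) - 4*I*√31 = (U + w) - 4*I*√31 = U + w - 4*I*√31)
T(-142, -155) - 1*(-1256) = (-155 - 142 - 4*I*√31) - 1*(-1256) = (-297 - 4*I*√31) + 1256 = 959 - 4*I*√31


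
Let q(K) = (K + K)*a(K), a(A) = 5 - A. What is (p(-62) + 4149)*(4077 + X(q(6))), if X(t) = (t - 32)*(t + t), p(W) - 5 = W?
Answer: 21004236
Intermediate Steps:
p(W) = 5 + W
q(K) = 2*K*(5 - K) (q(K) = (K + K)*(5 - K) = (2*K)*(5 - K) = 2*K*(5 - K))
X(t) = 2*t*(-32 + t) (X(t) = (-32 + t)*(2*t) = 2*t*(-32 + t))
(p(-62) + 4149)*(4077 + X(q(6))) = ((5 - 62) + 4149)*(4077 + 2*(2*6*(5 - 1*6))*(-32 + 2*6*(5 - 1*6))) = (-57 + 4149)*(4077 + 2*(2*6*(5 - 6))*(-32 + 2*6*(5 - 6))) = 4092*(4077 + 2*(2*6*(-1))*(-32 + 2*6*(-1))) = 4092*(4077 + 2*(-12)*(-32 - 12)) = 4092*(4077 + 2*(-12)*(-44)) = 4092*(4077 + 1056) = 4092*5133 = 21004236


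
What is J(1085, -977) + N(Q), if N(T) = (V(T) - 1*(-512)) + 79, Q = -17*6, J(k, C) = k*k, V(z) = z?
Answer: 1177714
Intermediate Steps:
J(k, C) = k**2
Q = -102
N(T) = 591 + T (N(T) = (T - 1*(-512)) + 79 = (T + 512) + 79 = (512 + T) + 79 = 591 + T)
J(1085, -977) + N(Q) = 1085**2 + (591 - 102) = 1177225 + 489 = 1177714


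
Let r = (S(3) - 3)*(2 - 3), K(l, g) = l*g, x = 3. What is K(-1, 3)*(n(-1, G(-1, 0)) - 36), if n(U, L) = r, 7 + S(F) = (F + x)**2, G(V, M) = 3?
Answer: 186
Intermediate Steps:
K(l, g) = g*l
S(F) = -7 + (3 + F)**2 (S(F) = -7 + (F + 3)**2 = -7 + (3 + F)**2)
r = -26 (r = ((-7 + (3 + 3)**2) - 3)*(2 - 3) = ((-7 + 6**2) - 3)*(-1) = ((-7 + 36) - 3)*(-1) = (29 - 3)*(-1) = 26*(-1) = -26)
n(U, L) = -26
K(-1, 3)*(n(-1, G(-1, 0)) - 36) = (3*(-1))*(-26 - 36) = -3*(-62) = 186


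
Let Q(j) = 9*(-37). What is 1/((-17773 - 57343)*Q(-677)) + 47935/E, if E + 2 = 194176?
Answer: 599514226177/2428498101636 ≈ 0.24687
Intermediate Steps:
E = 194174 (E = -2 + 194176 = 194174)
Q(j) = -333
1/((-17773 - 57343)*Q(-677)) + 47935/E = 1/(-17773 - 57343*(-333)) + 47935/194174 = -1/333/(-75116) + 47935*(1/194174) = -1/75116*(-1/333) + 47935/194174 = 1/25013628 + 47935/194174 = 599514226177/2428498101636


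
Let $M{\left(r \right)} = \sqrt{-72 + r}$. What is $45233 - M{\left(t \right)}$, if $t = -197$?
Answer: $45233 - i \sqrt{269} \approx 45233.0 - 16.401 i$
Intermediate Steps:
$45233 - M{\left(t \right)} = 45233 - \sqrt{-72 - 197} = 45233 - \sqrt{-269} = 45233 - i \sqrt{269}$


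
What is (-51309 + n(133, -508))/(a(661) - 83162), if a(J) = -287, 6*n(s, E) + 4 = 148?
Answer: 51285/83449 ≈ 0.61457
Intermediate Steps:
n(s, E) = 24 (n(s, E) = -⅔ + (⅙)*148 = -⅔ + 74/3 = 24)
(-51309 + n(133, -508))/(a(661) - 83162) = (-51309 + 24)/(-287 - 83162) = -51285/(-83449) = -51285*(-1/83449) = 51285/83449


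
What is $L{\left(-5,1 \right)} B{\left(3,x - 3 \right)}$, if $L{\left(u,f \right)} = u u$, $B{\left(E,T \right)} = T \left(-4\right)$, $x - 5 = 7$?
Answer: $-900$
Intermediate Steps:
$x = 12$ ($x = 5 + 7 = 12$)
$B{\left(E,T \right)} = - 4 T$
$L{\left(u,f \right)} = u^{2}$
$L{\left(-5,1 \right)} B{\left(3,x - 3 \right)} = \left(-5\right)^{2} \left(- 4 \left(12 - 3\right)\right) = 25 \left(- 4 \left(12 - 3\right)\right) = 25 \left(\left(-4\right) 9\right) = 25 \left(-36\right) = -900$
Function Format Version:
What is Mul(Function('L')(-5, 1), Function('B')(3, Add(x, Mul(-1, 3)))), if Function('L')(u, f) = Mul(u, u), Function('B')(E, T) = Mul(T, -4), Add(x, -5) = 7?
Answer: -900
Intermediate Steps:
x = 12 (x = Add(5, 7) = 12)
Function('B')(E, T) = Mul(-4, T)
Function('L')(u, f) = Pow(u, 2)
Mul(Function('L')(-5, 1), Function('B')(3, Add(x, Mul(-1, 3)))) = Mul(Pow(-5, 2), Mul(-4, Add(12, Mul(-1, 3)))) = Mul(25, Mul(-4, Add(12, -3))) = Mul(25, Mul(-4, 9)) = Mul(25, -36) = -900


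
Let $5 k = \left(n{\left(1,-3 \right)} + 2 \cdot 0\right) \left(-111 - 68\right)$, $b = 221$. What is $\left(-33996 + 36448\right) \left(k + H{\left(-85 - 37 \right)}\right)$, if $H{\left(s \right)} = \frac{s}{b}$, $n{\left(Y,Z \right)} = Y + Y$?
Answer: $- \frac{195493056}{1105} \approx -1.7692 \cdot 10^{5}$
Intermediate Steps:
$n{\left(Y,Z \right)} = 2 Y$
$H{\left(s \right)} = \frac{s}{221}$
$k = - \frac{358}{5}$ ($k = \frac{\left(2 \cdot 1 + 2 \cdot 0\right) \left(-111 - 68\right)}{5} = \frac{\left(2 + 0\right) \left(-179\right)}{5} = \frac{2 \left(-179\right)}{5} = \frac{1}{5} \left(-358\right) = - \frac{358}{5} \approx -71.6$)
$\left(-33996 + 36448\right) \left(k + H{\left(-85 - 37 \right)}\right) = \left(-33996 + 36448\right) \left(- \frac{358}{5} + \frac{-85 - 37}{221}\right) = 2452 \left(- \frac{358}{5} + \frac{-85 - 37}{221}\right) = 2452 \left(- \frac{358}{5} + \frac{1}{221} \left(-122\right)\right) = 2452 \left(- \frac{358}{5} - \frac{122}{221}\right) = 2452 \left(- \frac{79728}{1105}\right) = - \frac{195493056}{1105}$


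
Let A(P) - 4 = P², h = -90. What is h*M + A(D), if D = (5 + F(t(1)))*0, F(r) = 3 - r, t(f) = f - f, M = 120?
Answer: -10796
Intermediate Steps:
t(f) = 0
D = 0 (D = (5 + (3 - 1*0))*0 = (5 + (3 + 0))*0 = (5 + 3)*0 = 8*0 = 0)
A(P) = 4 + P²
h*M + A(D) = -90*120 + (4 + 0²) = -10800 + (4 + 0) = -10800 + 4 = -10796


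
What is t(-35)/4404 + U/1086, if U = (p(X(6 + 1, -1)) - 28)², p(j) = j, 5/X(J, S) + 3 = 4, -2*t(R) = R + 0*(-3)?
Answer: 260969/531416 ≈ 0.49108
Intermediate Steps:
t(R) = -R/2 (t(R) = -(R + 0*(-3))/2 = -(R + 0)/2 = -R/2)
X(J, S) = 5 (X(J, S) = 5/(-3 + 4) = 5/1 = 5*1 = 5)
U = 529 (U = (5 - 28)² = (-23)² = 529)
t(-35)/4404 + U/1086 = -½*(-35)/4404 + 529/1086 = (35/2)*(1/4404) + 529*(1/1086) = 35/8808 + 529/1086 = 260969/531416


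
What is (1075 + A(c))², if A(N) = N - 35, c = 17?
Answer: 1117249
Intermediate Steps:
A(N) = -35 + N
(1075 + A(c))² = (1075 + (-35 + 17))² = (1075 - 18)² = 1057² = 1117249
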